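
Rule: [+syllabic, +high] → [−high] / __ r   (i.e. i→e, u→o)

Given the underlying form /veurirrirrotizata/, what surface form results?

Scanning /veurirrirrotizata/: /u/ is a high vowel immediately before /r/, so it lowers to [o]; /i/ is a high vowel immediately before /r/, so it lowers to [e]; /i/ is a high vowel immediately before /r/, so it lowers to [e]; /i/ at position 13 is not in the conditioning environment.
Result: [veorerrerrotizata].

veorerrerrotizata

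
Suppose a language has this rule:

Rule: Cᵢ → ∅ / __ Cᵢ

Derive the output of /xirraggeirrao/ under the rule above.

xirageirao

/rr/ is a geminate; the first /r/ deletes.
/gg/ is a geminate; the first /g/ deletes.
/rr/ is a geminate; the first /r/ deletes.
Surface form: [xirageirao].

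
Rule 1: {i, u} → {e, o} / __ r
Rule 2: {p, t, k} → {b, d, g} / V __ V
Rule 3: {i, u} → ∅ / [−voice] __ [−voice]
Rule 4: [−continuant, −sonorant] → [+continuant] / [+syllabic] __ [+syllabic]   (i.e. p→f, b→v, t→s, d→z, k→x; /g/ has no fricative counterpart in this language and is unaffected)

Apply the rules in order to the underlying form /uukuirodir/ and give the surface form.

Rule 1 (pre-rhotic lowering): /i/ is a high vowel immediately before /r/, so it lowers to [e]. /i/ is a high vowel immediately before /r/, so it lowers to [e]. /uukuirodir/ → uukueroder.
Rule 2 (intervocalic voicing): /k/ is a voiceless stop between vowels /u/ and /u/, so it voices to [g]. /uukueroder/ → uugueroder.
Rule 3 (high vowel syncope): no segment meets the environment; /uugueroder/ is unchanged.
Rule 4 (intervocalic spirantization): /d/ is a stop between vowels /o/ and /e/, so it spirantizes to the fricative [z]. /uugueroder/ → uuguerozer.

uuguerozer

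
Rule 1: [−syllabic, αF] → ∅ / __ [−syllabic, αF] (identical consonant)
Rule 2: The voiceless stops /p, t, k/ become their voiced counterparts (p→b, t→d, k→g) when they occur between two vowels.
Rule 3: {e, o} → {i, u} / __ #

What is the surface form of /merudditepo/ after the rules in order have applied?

merudidebu

Rule 1 (degemination): /dd/ is a geminate; the first /d/ deletes. /merudditepo/ → meruditepo.
Rule 2 (intervocalic voicing): /t/ is a voiceless stop between vowels /i/ and /e/, so it voices to [d]. /p/ is a voiceless stop between vowels /e/ and /o/, so it voices to [b]. /meruditepo/ → merudidebo.
Rule 3 (final vowel raising): /o/ is a mid vowel in word-final position, so it raises to [u]. /merudidebo/ → merudidebu.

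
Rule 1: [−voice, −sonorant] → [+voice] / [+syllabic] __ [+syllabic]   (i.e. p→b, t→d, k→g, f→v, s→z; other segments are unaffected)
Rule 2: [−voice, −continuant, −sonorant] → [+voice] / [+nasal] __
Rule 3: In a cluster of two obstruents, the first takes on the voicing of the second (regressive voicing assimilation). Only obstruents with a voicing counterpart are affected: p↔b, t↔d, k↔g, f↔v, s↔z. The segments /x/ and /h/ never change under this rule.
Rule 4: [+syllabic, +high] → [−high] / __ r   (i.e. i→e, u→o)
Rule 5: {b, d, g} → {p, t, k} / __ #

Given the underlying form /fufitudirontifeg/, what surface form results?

fuviduderondivek

Rule 1 (intervocalic voicing): /f/ is a voiceless obstruent between vowels /u/ and /i/, so it voices to [v]. /t/ is a voiceless obstruent between vowels /i/ and /u/, so it voices to [d]. /f/ is a voiceless obstruent between vowels /i/ and /e/, so it voices to [v]. /fufitudirontifeg/ → fuvidudirontiveg.
Rule 2 (post-nasal voicing): /t/ is a voiceless stop immediately after the nasal /n/, so it voices to [d]. /fuvidudirontiveg/ → fuvidudirondiveg.
Rule 3 (regressive voicing assimilation): no segment meets the environment; /fuvidudirondiveg/ is unchanged.
Rule 4 (pre-rhotic lowering): /i/ is a high vowel immediately before /r/, so it lowers to [e]. /fuvidudirondiveg/ → fuviduderondiveg.
Rule 5 (final devoicing): /g/ is a voiced stop in word-final position, so it devoices to [k]. /fuviduderondiveg/ → fuviduderondivek.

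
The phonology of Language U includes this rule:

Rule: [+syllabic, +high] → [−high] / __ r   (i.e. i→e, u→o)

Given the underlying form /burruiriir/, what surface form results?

Scanning /burruiriir/: /u/ is a high vowel immediately before /r/, so it lowers to [o]; /u/ at position 5 is not in the conditioning environment; /i/ is a high vowel immediately before /r/, so it lowers to [e]; /i/ at position 8 is not in the conditioning environment; /i/ is a high vowel immediately before /r/, so it lowers to [e].
Result: [borruerier].

borruerier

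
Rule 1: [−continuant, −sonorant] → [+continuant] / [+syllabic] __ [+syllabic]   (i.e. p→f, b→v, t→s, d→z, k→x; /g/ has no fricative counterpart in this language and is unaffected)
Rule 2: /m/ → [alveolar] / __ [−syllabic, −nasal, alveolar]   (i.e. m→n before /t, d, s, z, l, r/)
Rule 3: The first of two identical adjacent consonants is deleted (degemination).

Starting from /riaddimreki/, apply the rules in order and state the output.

riadinrexi

Rule 1 (intervocalic spirantization): /k/ is a stop between vowels /e/ and /i/, so it spirantizes to the fricative [x]. /riaddimreki/ → riaddimrexi.
Rule 2 (nasal place assimilation): /m/ precedes the alveolar consonant /r/, so it assimilates in place to [n]. /riaddimrexi/ → riaddinrexi.
Rule 3 (degemination): /dd/ is a geminate; the first /d/ deletes. /riaddinrexi/ → riadinrexi.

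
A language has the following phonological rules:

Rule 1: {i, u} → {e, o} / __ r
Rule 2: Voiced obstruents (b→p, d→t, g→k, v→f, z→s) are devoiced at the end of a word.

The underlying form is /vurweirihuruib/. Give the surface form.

vorweerihoruip

Rule 1 (pre-rhotic lowering): /u/ is a high vowel immediately before /r/, so it lowers to [o]. /i/ is a high vowel immediately before /r/, so it lowers to [e]. /u/ is a high vowel immediately before /r/, so it lowers to [o]. /vurweirihuruib/ → vorweerihoruib.
Rule 2 (final devoicing): /b/ is a voiced obstruent in word-final position, so it devoices to [p]. /vorweerihoruib/ → vorweerihoruip.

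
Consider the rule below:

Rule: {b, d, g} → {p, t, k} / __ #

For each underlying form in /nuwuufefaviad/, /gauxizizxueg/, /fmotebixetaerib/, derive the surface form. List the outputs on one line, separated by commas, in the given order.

nuwuufefaviat, gauxizizxuek, fmotebixetaerip

/nuwuufefaviad/: /d/ is a voiced stop in word-final position, so it devoices to [t]. → [nuwuufefaviat].
/gauxizizxueg/: /g/ is a voiced stop in word-final position, so it devoices to [k]. → [gauxizizxuek].
/fmotebixetaerib/: /b/ is a voiced stop in word-final position, so it devoices to [p]. → [fmotebixetaerip].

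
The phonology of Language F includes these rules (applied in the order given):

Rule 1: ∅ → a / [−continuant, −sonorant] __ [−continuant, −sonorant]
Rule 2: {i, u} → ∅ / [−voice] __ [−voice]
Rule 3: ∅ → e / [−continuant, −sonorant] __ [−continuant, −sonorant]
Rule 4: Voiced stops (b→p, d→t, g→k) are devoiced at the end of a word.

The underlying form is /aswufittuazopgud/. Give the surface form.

aswuftatuazopagut

Rule 1 (stop-cluster a-epenthesis): /t/ and /t/ form a stop–stop cluster, so [a] is inserted between them. /p/ and /g/ form a stop–stop cluster, so [a] is inserted between them. /aswufittuazopgud/ → aswufitatuazopagud.
Rule 2 (high vowel syncope): /i/ is a high vowel flanked by voiceless consonants /f/ and /t/, so it deletes. /aswufitatuazopagud/ → aswuftatuazopagud.
Rule 3 (stop-cluster e-epenthesis): no segment meets the environment; /aswuftatuazopagud/ is unchanged.
Rule 4 (final devoicing): /d/ is a voiced stop in word-final position, so it devoices to [t]. /aswuftatuazopagud/ → aswuftatuazopagut.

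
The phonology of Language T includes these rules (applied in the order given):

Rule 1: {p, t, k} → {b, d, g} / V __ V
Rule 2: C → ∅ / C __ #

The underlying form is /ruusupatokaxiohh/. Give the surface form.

Rule 1 (intervocalic voicing): /p/ is a voiceless stop between vowels /u/ and /a/, so it voices to [b]. /t/ is a voiceless stop between vowels /a/ and /o/, so it voices to [d]. /k/ is a voiceless stop between vowels /o/ and /a/, so it voices to [g]. /ruusupatokaxiohh/ → ruusubadogaxiohh.
Rule 2 (final cluster simplification): /h/ is the second consonant of a word-final cluster /hh/, so it deletes. /ruusubadogaxiohh/ → ruusubadogaxioh.

ruusubadogaxioh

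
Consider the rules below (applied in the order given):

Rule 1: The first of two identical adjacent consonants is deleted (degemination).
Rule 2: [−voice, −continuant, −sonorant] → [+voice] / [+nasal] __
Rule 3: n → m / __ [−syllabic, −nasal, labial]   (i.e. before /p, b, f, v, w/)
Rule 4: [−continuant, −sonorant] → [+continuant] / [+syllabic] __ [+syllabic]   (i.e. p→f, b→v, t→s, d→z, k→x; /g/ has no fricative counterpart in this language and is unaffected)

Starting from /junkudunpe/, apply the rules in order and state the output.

junguzumbe

Rule 1 (degemination): no segment meets the environment; /junkudunpe/ is unchanged.
Rule 2 (post-nasal voicing): /k/ is a voiceless stop immediately after the nasal /n/, so it voices to [g]. /p/ is a voiceless stop immediately after the nasal /n/, so it voices to [b]. /junkudunpe/ → jungudunbe.
Rule 3 (nasal place assimilation): /n/ precedes the labial consonant /b/, so it assimilates in place to [m]. /jungudunbe/ → jungudumbe.
Rule 4 (intervocalic spirantization): /d/ is a stop between vowels /u/ and /u/, so it spirantizes to the fricative [z]. /jungudumbe/ → junguzumbe.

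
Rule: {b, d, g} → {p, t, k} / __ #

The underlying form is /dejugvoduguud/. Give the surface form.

/d/ is a voiced stop in word-final position, so it devoices to [t].
Surface form: [dejugvoduguut].

dejugvoduguut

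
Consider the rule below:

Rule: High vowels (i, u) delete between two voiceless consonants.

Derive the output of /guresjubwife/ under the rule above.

guresjubwife

No segment of /guresjubwife/ meets the structural description of the rule, so the form surfaces unchanged.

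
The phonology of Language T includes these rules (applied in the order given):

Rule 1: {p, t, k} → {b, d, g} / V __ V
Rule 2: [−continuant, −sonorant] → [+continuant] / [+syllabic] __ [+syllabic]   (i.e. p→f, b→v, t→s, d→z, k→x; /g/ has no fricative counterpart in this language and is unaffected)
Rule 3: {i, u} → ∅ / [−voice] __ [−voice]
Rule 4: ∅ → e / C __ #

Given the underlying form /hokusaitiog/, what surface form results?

hogusaizioge

Rule 1 (intervocalic voicing): /k/ is a voiceless stop between vowels /o/ and /u/, so it voices to [g]. /t/ is a voiceless stop between vowels /i/ and /i/, so it voices to [d]. /hokusaitiog/ → hogusaidiog.
Rule 2 (intervocalic spirantization): /d/ is a stop between vowels /i/ and /i/, so it spirantizes to the fricative [z]. /hogusaidiog/ → hogusaiziog.
Rule 3 (high vowel syncope): no segment meets the environment; /hogusaiziog/ is unchanged.
Rule 4 (final e-epenthesis): the form ends in the consonant /g/, so [e] is inserted word-finally. /hogusaiziog/ → hogusaizioge.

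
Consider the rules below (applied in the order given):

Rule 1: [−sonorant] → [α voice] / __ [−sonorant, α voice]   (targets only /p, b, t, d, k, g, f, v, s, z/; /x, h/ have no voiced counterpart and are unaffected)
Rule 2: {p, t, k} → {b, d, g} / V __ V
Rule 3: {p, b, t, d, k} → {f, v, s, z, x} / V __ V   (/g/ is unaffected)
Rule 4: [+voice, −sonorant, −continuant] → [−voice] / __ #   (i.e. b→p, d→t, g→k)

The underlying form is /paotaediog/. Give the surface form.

paozaeziok

Rule 1 (regressive voicing assimilation): no segment meets the environment; /paotaediog/ is unchanged.
Rule 2 (intervocalic voicing): /t/ is a voiceless stop between vowels /o/ and /a/, so it voices to [d]. /paotaediog/ → paodaediog.
Rule 3 (intervocalic spirantization): /d/ is a stop between vowels /o/ and /a/, so it spirantizes to the fricative [z]. /d/ is a stop between vowels /e/ and /i/, so it spirantizes to the fricative [z]. /paodaediog/ → paozaeziog.
Rule 4 (final devoicing): /g/ is a voiced stop in word-final position, so it devoices to [k]. /paozaeziog/ → paozaeziok.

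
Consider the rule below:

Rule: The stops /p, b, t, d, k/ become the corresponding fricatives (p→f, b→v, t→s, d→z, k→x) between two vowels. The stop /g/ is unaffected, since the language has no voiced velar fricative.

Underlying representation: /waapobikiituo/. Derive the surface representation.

waafovixiisuo

/p/ is a stop between vowels /a/ and /o/, so it spirantizes to the fricative [f].
/b/ is a stop between vowels /o/ and /i/, so it spirantizes to the fricative [v].
/k/ is a stop between vowels /i/ and /i/, so it spirantizes to the fricative [x].
/t/ is a stop between vowels /i/ and /u/, so it spirantizes to the fricative [s].
Surface form: [waafovixiisuo].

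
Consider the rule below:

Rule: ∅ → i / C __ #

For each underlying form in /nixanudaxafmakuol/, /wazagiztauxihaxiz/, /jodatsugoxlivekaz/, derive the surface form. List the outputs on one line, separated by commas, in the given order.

nixanudaxafmakuoli, wazagiztauxihaxizi, jodatsugoxlivekazi

/nixanudaxafmakuol/: the form ends in the consonant /l/, so [i] is inserted word-finally. → [nixanudaxafmakuoli].
/wazagiztauxihaxiz/: the form ends in the consonant /z/, so [i] is inserted word-finally. → [wazagiztauxihaxizi].
/jodatsugoxlivekaz/: the form ends in the consonant /z/, so [i] is inserted word-finally. → [jodatsugoxlivekazi].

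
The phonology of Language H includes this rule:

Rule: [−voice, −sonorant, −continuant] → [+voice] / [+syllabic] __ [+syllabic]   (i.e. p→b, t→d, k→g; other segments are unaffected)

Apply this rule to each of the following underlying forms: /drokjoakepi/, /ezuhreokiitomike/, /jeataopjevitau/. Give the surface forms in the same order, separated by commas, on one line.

drokjoagebi, ezuhreogiidomige, jeadaopjevidau

/drokjoakepi/: /k/ is a voiceless stop between vowels /a/ and /e/, so it voices to [g]. /p/ is a voiceless stop between vowels /e/ and /i/, so it voices to [b]. → [drokjoagebi].
/ezuhreokiitomike/: /k/ is a voiceless stop between vowels /o/ and /i/, so it voices to [g]. /t/ is a voiceless stop between vowels /i/ and /o/, so it voices to [d]. /k/ is a voiceless stop between vowels /i/ and /e/, so it voices to [g]. → [ezuhreogiidomige].
/jeataopjevitau/: /t/ is a voiceless stop between vowels /a/ and /a/, so it voices to [d]. /t/ is a voiceless stop between vowels /i/ and /a/, so it voices to [d]. → [jeadaopjevidau].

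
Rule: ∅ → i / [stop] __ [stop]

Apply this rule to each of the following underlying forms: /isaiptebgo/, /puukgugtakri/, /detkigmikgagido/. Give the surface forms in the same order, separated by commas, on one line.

/isaiptebgo/: /p/ and /t/ form a stop–stop cluster, so [i] is inserted between them. /b/ and /g/ form a stop–stop cluster, so [i] is inserted between them. → [isaipitebigo].
/puukgugtakri/: /k/ and /g/ form a stop–stop cluster, so [i] is inserted between them. /g/ and /t/ form a stop–stop cluster, so [i] is inserted between them. → [puukigugitakri].
/detkigmikgagido/: /t/ and /k/ form a stop–stop cluster, so [i] is inserted between them. /k/ and /g/ form a stop–stop cluster, so [i] is inserted between them. → [detikigmikigagido].

isaipitebigo, puukigugitakri, detikigmikigagido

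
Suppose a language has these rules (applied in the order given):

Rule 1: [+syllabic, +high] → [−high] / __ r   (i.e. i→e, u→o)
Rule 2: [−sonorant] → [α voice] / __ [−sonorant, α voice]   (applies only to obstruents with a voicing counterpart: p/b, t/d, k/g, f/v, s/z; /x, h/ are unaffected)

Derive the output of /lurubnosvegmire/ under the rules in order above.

lorubnozvegmere

Rule 1 (pre-rhotic lowering): /u/ is a high vowel immediately before /r/, so it lowers to [o]. /i/ is a high vowel immediately before /r/, so it lowers to [e]. /lurubnosvegmire/ → lorubnosvegmere.
Rule 2 (regressive voicing assimilation): /s/ precedes the voiced obstruent /v/, so it voices to [z] by assimilation. /lorubnosvegmere/ → lorubnozvegmere.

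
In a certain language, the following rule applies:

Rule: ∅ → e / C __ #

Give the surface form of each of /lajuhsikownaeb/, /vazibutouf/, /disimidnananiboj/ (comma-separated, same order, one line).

lajuhsikownaebe, vazibutoufe, disimidnananiboje

/lajuhsikownaeb/: the form ends in the consonant /b/, so [e] is inserted word-finally. → [lajuhsikownaebe].
/vazibutouf/: the form ends in the consonant /f/, so [e] is inserted word-finally. → [vazibutoufe].
/disimidnananiboj/: the form ends in the consonant /j/, so [e] is inserted word-finally. → [disimidnananiboje].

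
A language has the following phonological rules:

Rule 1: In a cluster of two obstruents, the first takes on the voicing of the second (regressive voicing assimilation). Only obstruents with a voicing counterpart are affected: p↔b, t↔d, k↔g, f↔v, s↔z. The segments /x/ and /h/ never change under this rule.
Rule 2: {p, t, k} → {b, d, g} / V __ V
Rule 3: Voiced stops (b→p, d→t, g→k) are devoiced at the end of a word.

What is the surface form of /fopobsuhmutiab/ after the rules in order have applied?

fobopsuhmudiap

Rule 1 (regressive voicing assimilation): /b/ precedes the voiceless obstruent /s/, so it devoices to [p] by assimilation. /fopobsuhmutiab/ → fopopsuhmutiab.
Rule 2 (intervocalic voicing): /p/ is a voiceless stop between vowels /o/ and /o/, so it voices to [b]. /t/ is a voiceless stop between vowels /u/ and /i/, so it voices to [d]. /fopopsuhmutiab/ → fobopsuhmudiab.
Rule 3 (final devoicing): /b/ is a voiced stop in word-final position, so it devoices to [p]. /fobopsuhmudiab/ → fobopsuhmudiap.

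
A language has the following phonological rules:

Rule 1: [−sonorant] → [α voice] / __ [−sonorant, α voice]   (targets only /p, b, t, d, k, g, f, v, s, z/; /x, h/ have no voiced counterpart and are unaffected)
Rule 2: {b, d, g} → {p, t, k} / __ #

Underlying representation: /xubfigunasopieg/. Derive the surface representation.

xupfigunasopiek

Rule 1 (regressive voicing assimilation): /b/ precedes the voiceless obstruent /f/, so it devoices to [p] by assimilation. /xubfigunasopieg/ → xupfigunasopieg.
Rule 2 (final devoicing): /g/ is a voiced stop in word-final position, so it devoices to [k]. /xupfigunasopieg/ → xupfigunasopiek.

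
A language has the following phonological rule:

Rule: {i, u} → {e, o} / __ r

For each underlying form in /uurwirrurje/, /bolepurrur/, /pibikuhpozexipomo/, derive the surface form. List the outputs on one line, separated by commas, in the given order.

uorwerrorje, boleporror, pibikuhpozexipomo

/uurwirrurje/: /u/ is a high vowel immediately before /r/, so it lowers to [o]. /i/ is a high vowel immediately before /r/, so it lowers to [e]. /u/ is a high vowel immediately before /r/, so it lowers to [o]. → [uorwerrorje].
/bolepurrur/: /u/ is a high vowel immediately before /r/, so it lowers to [o]. /u/ is a high vowel immediately before /r/, so it lowers to [o]. → [boleporror].
/pibikuhpozexipomo/: the rule's environment is not met; surfaces unchanged as [pibikuhpozexipomo].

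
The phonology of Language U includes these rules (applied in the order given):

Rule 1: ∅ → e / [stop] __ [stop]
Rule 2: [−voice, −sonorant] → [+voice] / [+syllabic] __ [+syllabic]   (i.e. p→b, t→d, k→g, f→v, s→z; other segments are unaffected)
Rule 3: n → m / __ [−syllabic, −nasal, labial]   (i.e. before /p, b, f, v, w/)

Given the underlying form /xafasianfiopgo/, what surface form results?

Rule 1 (stop-cluster e-epenthesis): /p/ and /g/ form a stop–stop cluster, so [e] is inserted between them. /xafasianfiopgo/ → xafasianfiopego.
Rule 2 (intervocalic voicing): /f/ is a voiceless obstruent between vowels /a/ and /a/, so it voices to [v]. /s/ is a voiceless obstruent between vowels /a/ and /i/, so it voices to [z]. /p/ is a voiceless obstruent between vowels /o/ and /e/, so it voices to [b]. /xafasianfiopego/ → xavazianfiobego.
Rule 3 (nasal place assimilation): /n/ precedes the labial consonant /f/, so it assimilates in place to [m]. /xavazianfiobego/ → xavaziamfiobego.

xavaziamfiobego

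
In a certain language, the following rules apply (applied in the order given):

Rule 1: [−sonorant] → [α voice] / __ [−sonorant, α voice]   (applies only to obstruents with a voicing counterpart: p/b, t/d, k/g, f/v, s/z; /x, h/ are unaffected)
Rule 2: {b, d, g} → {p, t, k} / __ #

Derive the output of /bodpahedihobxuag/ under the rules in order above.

Rule 1 (regressive voicing assimilation): /d/ precedes the voiceless obstruent /p/, so it devoices to [t] by assimilation. /b/ precedes the voiceless obstruent /x/, so it devoices to [p] by assimilation. /bodpahedihobxuag/ → botpahedihopxuag.
Rule 2 (final devoicing): /g/ is a voiced stop in word-final position, so it devoices to [k]. /botpahedihopxuag/ → botpahedihopxuak.

botpahedihopxuak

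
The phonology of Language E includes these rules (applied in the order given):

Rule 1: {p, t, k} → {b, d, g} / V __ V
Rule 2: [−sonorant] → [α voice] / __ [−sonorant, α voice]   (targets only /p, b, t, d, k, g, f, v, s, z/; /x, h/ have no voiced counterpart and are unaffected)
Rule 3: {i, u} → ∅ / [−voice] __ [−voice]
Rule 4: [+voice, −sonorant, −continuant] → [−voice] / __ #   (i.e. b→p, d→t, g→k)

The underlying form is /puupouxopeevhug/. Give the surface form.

puubouxobeefhuk

Rule 1 (intervocalic voicing): /p/ is a voiceless stop between vowels /u/ and /o/, so it voices to [b]. /p/ is a voiceless stop between vowels /o/ and /e/, so it voices to [b]. /puupouxopeevhug/ → puubouxobeevhug.
Rule 2 (regressive voicing assimilation): /v/ precedes the voiceless obstruent /h/, so it devoices to [f] by assimilation. /puubouxobeevhug/ → puubouxobeefhug.
Rule 3 (high vowel syncope): no segment meets the environment; /puubouxobeefhug/ is unchanged.
Rule 4 (final devoicing): /g/ is a voiced stop in word-final position, so it devoices to [k]. /puubouxobeefhug/ → puubouxobeefhuk.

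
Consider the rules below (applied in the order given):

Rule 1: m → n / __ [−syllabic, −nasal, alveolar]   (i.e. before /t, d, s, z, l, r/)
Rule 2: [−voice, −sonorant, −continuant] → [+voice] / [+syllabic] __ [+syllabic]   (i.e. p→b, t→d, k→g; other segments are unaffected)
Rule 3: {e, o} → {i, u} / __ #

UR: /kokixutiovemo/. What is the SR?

kogixudiovemu

Rule 1 (nasal place assimilation): no segment meets the environment; /kokixutiovemo/ is unchanged.
Rule 2 (intervocalic voicing): /k/ is a voiceless stop between vowels /o/ and /i/, so it voices to [g]. /t/ is a voiceless stop between vowels /u/ and /i/, so it voices to [d]. /kokixutiovemo/ → kogixudiovemo.
Rule 3 (final vowel raising): /o/ is a mid vowel in word-final position, so it raises to [u]. /kogixudiovemo/ → kogixudiovemu.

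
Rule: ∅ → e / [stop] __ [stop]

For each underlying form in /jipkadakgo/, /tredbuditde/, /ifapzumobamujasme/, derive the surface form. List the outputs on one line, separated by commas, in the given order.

jipekadakego, tredebuditede, ifapzumobamujasme

/jipkadakgo/: /p/ and /k/ form a stop–stop cluster, so [e] is inserted between them. /k/ and /g/ form a stop–stop cluster, so [e] is inserted between them. → [jipekadakego].
/tredbuditde/: /d/ and /b/ form a stop–stop cluster, so [e] is inserted between them. /t/ and /d/ form a stop–stop cluster, so [e] is inserted between them. → [tredebuditede].
/ifapzumobamujasme/: the rule's environment is not met; surfaces unchanged as [ifapzumobamujasme].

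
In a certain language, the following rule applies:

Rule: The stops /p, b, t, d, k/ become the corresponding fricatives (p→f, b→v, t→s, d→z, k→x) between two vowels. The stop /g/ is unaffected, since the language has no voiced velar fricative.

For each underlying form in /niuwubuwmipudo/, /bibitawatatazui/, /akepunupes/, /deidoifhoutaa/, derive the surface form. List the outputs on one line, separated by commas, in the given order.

niuwuvuwmifuzo, bivisawasasazui, axefunufes, deizoifhousaa

/niuwubuwmipudo/: /b/ is a stop between vowels /u/ and /u/, so it spirantizes to the fricative [v]. /p/ is a stop between vowels /i/ and /u/, so it spirantizes to the fricative [f]. /d/ is a stop between vowels /u/ and /o/, so it spirantizes to the fricative [z]. → [niuwuvuwmifuzo].
/bibitawatatazui/: /b/ is a stop between vowels /i/ and /i/, so it spirantizes to the fricative [v]. /t/ is a stop between vowels /i/ and /a/, so it spirantizes to the fricative [s]. /t/ is a stop between vowels /a/ and /a/, so it spirantizes to the fricative [s]. /t/ is a stop between vowels /a/ and /a/, so it spirantizes to the fricative [s]. → [bivisawasasazui].
/akepunupes/: /k/ is a stop between vowels /a/ and /e/, so it spirantizes to the fricative [x]. /p/ is a stop between vowels /e/ and /u/, so it spirantizes to the fricative [f]. /p/ is a stop between vowels /u/ and /e/, so it spirantizes to the fricative [f]. → [axefunufes].
/deidoifhoutaa/: /d/ is a stop between vowels /i/ and /o/, so it spirantizes to the fricative [z]. /t/ is a stop between vowels /u/ and /a/, so it spirantizes to the fricative [s]. → [deizoifhousaa].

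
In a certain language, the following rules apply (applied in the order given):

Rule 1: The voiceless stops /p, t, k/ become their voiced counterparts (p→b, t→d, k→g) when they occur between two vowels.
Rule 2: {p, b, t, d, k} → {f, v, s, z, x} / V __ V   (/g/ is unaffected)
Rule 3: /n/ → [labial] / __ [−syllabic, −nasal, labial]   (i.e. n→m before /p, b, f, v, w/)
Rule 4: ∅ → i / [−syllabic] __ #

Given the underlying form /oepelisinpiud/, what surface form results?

oevelisimpiudi

Rule 1 (intervocalic voicing): /p/ is a voiceless stop between vowels /e/ and /e/, so it voices to [b]. /oepelisinpiud/ → oebelisinpiud.
Rule 2 (intervocalic spirantization): /b/ is a stop between vowels /e/ and /e/, so it spirantizes to the fricative [v]. /oebelisinpiud/ → oevelisinpiud.
Rule 3 (nasal place assimilation): /n/ precedes the labial consonant /p/, so it assimilates in place to [m]. /oevelisinpiud/ → oevelisimpiud.
Rule 4 (final i-epenthesis): the form ends in the consonant /d/, so [i] is inserted word-finally. /oevelisimpiud/ → oevelisimpiudi.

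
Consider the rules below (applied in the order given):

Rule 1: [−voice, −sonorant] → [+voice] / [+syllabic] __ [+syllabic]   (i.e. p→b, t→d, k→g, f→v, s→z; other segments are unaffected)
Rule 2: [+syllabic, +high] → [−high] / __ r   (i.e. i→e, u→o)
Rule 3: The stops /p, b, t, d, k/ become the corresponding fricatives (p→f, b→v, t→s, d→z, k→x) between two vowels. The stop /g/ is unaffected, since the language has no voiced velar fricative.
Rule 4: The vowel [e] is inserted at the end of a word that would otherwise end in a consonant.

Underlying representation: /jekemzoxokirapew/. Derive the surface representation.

jegemzoxogeravewe

Rule 1 (intervocalic voicing): /k/ is a voiceless obstruent between vowels /e/ and /e/, so it voices to [g]. /k/ is a voiceless obstruent between vowels /o/ and /i/, so it voices to [g]. /p/ is a voiceless obstruent between vowels /a/ and /e/, so it voices to [b]. /jekemzoxokirapew/ → jegemzoxogirabew.
Rule 2 (pre-rhotic lowering): /i/ is a high vowel immediately before /r/, so it lowers to [e]. /jegemzoxogirabew/ → jegemzoxogerabew.
Rule 3 (intervocalic spirantization): /b/ is a stop between vowels /a/ and /e/, so it spirantizes to the fricative [v]. /jegemzoxogerabew/ → jegemzoxogeravew.
Rule 4 (final e-epenthesis): the form ends in the consonant /w/, so [e] is inserted word-finally. /jegemzoxogeravew/ → jegemzoxogeravewe.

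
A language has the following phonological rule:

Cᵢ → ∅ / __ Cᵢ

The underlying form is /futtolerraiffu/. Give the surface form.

futoleraifu

/tt/ is a geminate; the first /t/ deletes.
/rr/ is a geminate; the first /r/ deletes.
/ff/ is a geminate; the first /f/ deletes.
Surface form: [futoleraifu].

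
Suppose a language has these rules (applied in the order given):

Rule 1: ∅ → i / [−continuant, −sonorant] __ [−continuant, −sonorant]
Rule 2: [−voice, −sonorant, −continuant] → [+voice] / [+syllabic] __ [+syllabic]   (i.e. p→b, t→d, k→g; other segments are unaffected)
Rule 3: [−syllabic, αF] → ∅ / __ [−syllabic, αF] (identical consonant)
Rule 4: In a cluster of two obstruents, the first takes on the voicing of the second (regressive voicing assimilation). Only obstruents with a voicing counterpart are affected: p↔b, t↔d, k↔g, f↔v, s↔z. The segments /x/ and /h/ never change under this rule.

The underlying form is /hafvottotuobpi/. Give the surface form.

havvodidoduobibi

Rule 1 (stop-cluster i-epenthesis): /t/ and /t/ form a stop–stop cluster, so [i] is inserted between them. /b/ and /p/ form a stop–stop cluster, so [i] is inserted between them. /hafvottotuobpi/ → hafvotitotuobipi.
Rule 2 (intervocalic voicing): /t/ is a voiceless stop between vowels /o/ and /i/, so it voices to [d]. /t/ is a voiceless stop between vowels /i/ and /o/, so it voices to [d]. /t/ is a voiceless stop between vowels /o/ and /u/, so it voices to [d]. /p/ is a voiceless stop between vowels /i/ and /i/, so it voices to [b]. /hafvotitotuobipi/ → hafvodidoduobibi.
Rule 3 (degemination): no segment meets the environment; /hafvodidoduobibi/ is unchanged.
Rule 4 (regressive voicing assimilation): /f/ precedes the voiced obstruent /v/, so it voices to [v] by assimilation. /hafvodidoduobibi/ → havvodidoduobibi.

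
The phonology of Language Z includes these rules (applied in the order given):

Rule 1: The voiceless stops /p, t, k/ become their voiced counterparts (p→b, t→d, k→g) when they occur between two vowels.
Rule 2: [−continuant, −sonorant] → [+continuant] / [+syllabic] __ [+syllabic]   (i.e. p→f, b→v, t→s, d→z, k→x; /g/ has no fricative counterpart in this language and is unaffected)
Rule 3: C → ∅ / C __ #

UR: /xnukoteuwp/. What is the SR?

Rule 1 (intervocalic voicing): /k/ is a voiceless stop between vowels /u/ and /o/, so it voices to [g]. /t/ is a voiceless stop between vowels /o/ and /e/, so it voices to [d]. /xnukoteuwp/ → xnugodeuwp.
Rule 2 (intervocalic spirantization): /d/ is a stop between vowels /o/ and /e/, so it spirantizes to the fricative [z]. /xnugodeuwp/ → xnugozeuwp.
Rule 3 (final cluster simplification): /p/ is the second consonant of a word-final cluster /wp/, so it deletes. /xnugozeuwp/ → xnugozeuw.

xnugozeuw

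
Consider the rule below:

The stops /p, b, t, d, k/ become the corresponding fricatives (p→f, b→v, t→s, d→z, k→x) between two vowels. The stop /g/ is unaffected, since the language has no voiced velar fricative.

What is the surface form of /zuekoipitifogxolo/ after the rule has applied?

zuexoifisifogxolo

/k/ is a stop between vowels /e/ and /o/, so it spirantizes to the fricative [x].
/p/ is a stop between vowels /i/ and /i/, so it spirantizes to the fricative [f].
/t/ is a stop between vowels /i/ and /i/, so it spirantizes to the fricative [s].
Surface form: [zuexoifisifogxolo].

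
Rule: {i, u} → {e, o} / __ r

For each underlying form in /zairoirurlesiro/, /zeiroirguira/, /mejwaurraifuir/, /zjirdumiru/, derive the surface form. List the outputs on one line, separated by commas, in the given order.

zaeroerorlesero, zeeroerguera, mejwaorraifuer, zjerdumeru

/zairoirurlesiro/: /i/ is a high vowel immediately before /r/, so it lowers to [e]. /i/ is a high vowel immediately before /r/, so it lowers to [e]. /u/ is a high vowel immediately before /r/, so it lowers to [o]. /i/ is a high vowel immediately before /r/, so it lowers to [e]. → [zaeroerorlesero].
/zeiroirguira/: /i/ is a high vowel immediately before /r/, so it lowers to [e]. /i/ is a high vowel immediately before /r/, so it lowers to [e]. /i/ is a high vowel immediately before /r/, so it lowers to [e]. → [zeeroerguera].
/mejwaurraifuir/: /u/ is a high vowel immediately before /r/, so it lowers to [o]. /i/ is a high vowel immediately before /r/, so it lowers to [e]. → [mejwaorraifuer].
/zjirdumiru/: /i/ is a high vowel immediately before /r/, so it lowers to [e]. /i/ is a high vowel immediately before /r/, so it lowers to [e]. → [zjerdumeru].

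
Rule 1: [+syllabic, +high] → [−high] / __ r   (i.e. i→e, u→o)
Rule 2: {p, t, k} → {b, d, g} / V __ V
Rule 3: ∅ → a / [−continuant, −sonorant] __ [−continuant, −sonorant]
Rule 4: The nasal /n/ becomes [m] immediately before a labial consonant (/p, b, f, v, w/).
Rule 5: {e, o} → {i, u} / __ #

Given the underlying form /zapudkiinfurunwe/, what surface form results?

Rule 1 (pre-rhotic lowering): /u/ is a high vowel immediately before /r/, so it lowers to [o]. /zapudkiinfurunwe/ → zapudkiinforunwe.
Rule 2 (intervocalic voicing): /p/ is a voiceless stop between vowels /a/ and /u/, so it voices to [b]. /zapudkiinforunwe/ → zabudkiinforunwe.
Rule 3 (stop-cluster a-epenthesis): /d/ and /k/ form a stop–stop cluster, so [a] is inserted between them. /zabudkiinforunwe/ → zabudakiinforunwe.
Rule 4 (nasal place assimilation): /n/ precedes the labial consonant /f/, so it assimilates in place to [m]. /n/ precedes the labial consonant /w/, so it assimilates in place to [m]. /zabudakiinforunwe/ → zabudakiimforumwe.
Rule 5 (final vowel raising): /e/ is a mid vowel in word-final position, so it raises to [i]. /zabudakiimforumwe/ → zabudakiimforumwi.

zabudakiimforumwi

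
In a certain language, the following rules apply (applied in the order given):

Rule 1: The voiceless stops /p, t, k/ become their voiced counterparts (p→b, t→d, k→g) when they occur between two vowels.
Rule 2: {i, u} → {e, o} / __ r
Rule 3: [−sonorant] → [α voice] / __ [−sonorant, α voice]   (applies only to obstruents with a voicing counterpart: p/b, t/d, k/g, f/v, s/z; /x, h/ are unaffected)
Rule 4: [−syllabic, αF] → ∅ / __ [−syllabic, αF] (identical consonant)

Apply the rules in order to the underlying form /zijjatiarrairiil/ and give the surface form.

Rule 1 (intervocalic voicing): /t/ is a voiceless stop between vowels /a/ and /i/, so it voices to [d]. /zijjatiarrairiil/ → zijjadiarrairiil.
Rule 2 (pre-rhotic lowering): /i/ is a high vowel immediately before /r/, so it lowers to [e]. /zijjadiarrairiil/ → zijjadiarraeriil.
Rule 3 (regressive voicing assimilation): no segment meets the environment; /zijjadiarraeriil/ is unchanged.
Rule 4 (degemination): /jj/ is a geminate; the first /j/ deletes. /rr/ is a geminate; the first /r/ deletes. /zijjadiarraeriil/ → zijadiaraeriil.

zijadiaraeriil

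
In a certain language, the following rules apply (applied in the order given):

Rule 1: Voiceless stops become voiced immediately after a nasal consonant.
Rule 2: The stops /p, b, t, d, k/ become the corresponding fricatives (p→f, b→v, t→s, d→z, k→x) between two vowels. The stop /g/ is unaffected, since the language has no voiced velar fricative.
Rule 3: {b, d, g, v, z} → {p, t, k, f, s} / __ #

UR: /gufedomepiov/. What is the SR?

Rule 1 (post-nasal voicing): no segment meets the environment; /gufedomepiov/ is unchanged.
Rule 2 (intervocalic spirantization): /d/ is a stop between vowels /e/ and /o/, so it spirantizes to the fricative [z]. /p/ is a stop between vowels /e/ and /i/, so it spirantizes to the fricative [f]. /gufedomepiov/ → gufezomefiov.
Rule 3 (final devoicing): /v/ is a voiced obstruent in word-final position, so it devoices to [f]. /gufezomefiov/ → gufezomefiof.

gufezomefiof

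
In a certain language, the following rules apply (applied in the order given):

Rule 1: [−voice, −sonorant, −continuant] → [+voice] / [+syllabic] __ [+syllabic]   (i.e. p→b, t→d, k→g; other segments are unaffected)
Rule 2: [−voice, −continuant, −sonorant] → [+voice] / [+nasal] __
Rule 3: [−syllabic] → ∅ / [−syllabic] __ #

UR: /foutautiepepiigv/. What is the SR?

foudaudiebebiig

Rule 1 (intervocalic voicing): /t/ is a voiceless stop between vowels /u/ and /a/, so it voices to [d]. /t/ is a voiceless stop between vowels /u/ and /i/, so it voices to [d]. /p/ is a voiceless stop between vowels /e/ and /e/, so it voices to [b]. /p/ is a voiceless stop between vowels /e/ and /i/, so it voices to [b]. /foutautiepepiigv/ → foudaudiebebiigv.
Rule 2 (post-nasal voicing): no segment meets the environment; /foudaudiebebiigv/ is unchanged.
Rule 3 (final cluster simplification): /v/ is the second consonant of a word-final cluster /gv/, so it deletes. /foudaudiebebiigv/ → foudaudiebebiig.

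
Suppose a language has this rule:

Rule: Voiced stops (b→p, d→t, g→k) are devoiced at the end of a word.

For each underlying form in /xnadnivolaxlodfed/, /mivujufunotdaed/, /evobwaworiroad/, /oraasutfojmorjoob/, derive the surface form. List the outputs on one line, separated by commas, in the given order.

/xnadnivolaxlodfed/: /d/ is a voiced stop in word-final position, so it devoices to [t]. → [xnadnivolaxlodfet].
/mivujufunotdaed/: /d/ is a voiced stop in word-final position, so it devoices to [t]. → [mivujufunotdaet].
/evobwaworiroad/: /d/ is a voiced stop in word-final position, so it devoices to [t]. → [evobwaworiroat].
/oraasutfojmorjoob/: /b/ is a voiced stop in word-final position, so it devoices to [p]. → [oraasutfojmorjoop].

xnadnivolaxlodfet, mivujufunotdaet, evobwaworiroat, oraasutfojmorjoop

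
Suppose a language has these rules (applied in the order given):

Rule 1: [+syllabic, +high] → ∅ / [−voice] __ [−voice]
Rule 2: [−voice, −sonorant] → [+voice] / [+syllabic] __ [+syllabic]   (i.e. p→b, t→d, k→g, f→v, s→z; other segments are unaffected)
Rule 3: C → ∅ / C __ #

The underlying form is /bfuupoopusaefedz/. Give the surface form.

bfuuboopsaeved

Rule 1 (high vowel syncope): /u/ is a high vowel flanked by voiceless consonants /p/ and /s/, so it deletes. /bfuupoopusaefedz/ → bfuupoopsaefedz.
Rule 2 (intervocalic voicing): /p/ is a voiceless obstruent between vowels /u/ and /o/, so it voices to [b]. /f/ is a voiceless obstruent between vowels /e/ and /e/, so it voices to [v]. /bfuupoopsaefedz/ → bfuuboopsaevedz.
Rule 3 (final cluster simplification): /z/ is the second consonant of a word-final cluster /dz/, so it deletes. /bfuuboopsaevedz/ → bfuuboopsaeved.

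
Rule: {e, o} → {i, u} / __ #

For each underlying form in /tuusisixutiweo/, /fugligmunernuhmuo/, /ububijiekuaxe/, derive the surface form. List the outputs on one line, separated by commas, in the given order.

/tuusisixutiweo/: /o/ is a mid vowel in word-final position, so it raises to [u]. → [tuusisixutiweu].
/fugligmunernuhmuo/: /o/ is a mid vowel in word-final position, so it raises to [u]. → [fugligmunernuhmuu].
/ububijiekuaxe/: /e/ is a mid vowel in word-final position, so it raises to [i]. → [ububijiekuaxi].

tuusisixutiweu, fugligmunernuhmuu, ububijiekuaxi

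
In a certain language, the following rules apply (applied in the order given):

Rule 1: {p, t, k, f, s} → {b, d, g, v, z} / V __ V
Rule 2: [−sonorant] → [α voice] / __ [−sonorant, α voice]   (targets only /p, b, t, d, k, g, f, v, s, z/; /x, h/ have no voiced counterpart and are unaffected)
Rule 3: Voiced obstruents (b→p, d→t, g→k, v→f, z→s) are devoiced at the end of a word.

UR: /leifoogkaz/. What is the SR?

leivookkas

Rule 1 (intervocalic voicing): /f/ is a voiceless obstruent between vowels /i/ and /o/, so it voices to [v]. /leifoogkaz/ → leivoogkaz.
Rule 2 (regressive voicing assimilation): /g/ precedes the voiceless obstruent /k/, so it devoices to [k] by assimilation. /leivoogkaz/ → leivookkaz.
Rule 3 (final devoicing): /z/ is a voiced obstruent in word-final position, so it devoices to [s]. /leivookkaz/ → leivookkas.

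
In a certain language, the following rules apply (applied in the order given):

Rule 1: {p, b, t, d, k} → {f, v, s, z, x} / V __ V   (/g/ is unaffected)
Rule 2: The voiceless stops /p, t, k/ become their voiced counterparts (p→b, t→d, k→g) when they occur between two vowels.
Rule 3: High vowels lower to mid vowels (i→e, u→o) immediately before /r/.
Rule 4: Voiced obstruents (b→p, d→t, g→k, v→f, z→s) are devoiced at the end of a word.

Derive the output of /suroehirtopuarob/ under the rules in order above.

soroehertofuarop

Rule 1 (intervocalic spirantization): /p/ is a stop between vowels /o/ and /u/, so it spirantizes to the fricative [f]. /suroehirtopuarob/ → suroehirtofuarob.
Rule 2 (intervocalic voicing): no segment meets the environment; /suroehirtofuarob/ is unchanged.
Rule 3 (pre-rhotic lowering): /u/ is a high vowel immediately before /r/, so it lowers to [o]. /i/ is a high vowel immediately before /r/, so it lowers to [e]. /suroehirtofuarob/ → soroehertofuarob.
Rule 4 (final devoicing): /b/ is a voiced obstruent in word-final position, so it devoices to [p]. /soroehertofuarob/ → soroehertofuarop.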